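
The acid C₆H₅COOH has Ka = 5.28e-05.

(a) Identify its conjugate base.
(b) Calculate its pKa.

(a) The conjugate base is formed by removing one H⁺ from C₆H₅COOH, giving C₆H₅COO⁻. (b) pKa = -log(Ka) = -log(5.28e-05) = 4.28.

Conjugate base: C₆H₅COO⁻; pK_a = 4.28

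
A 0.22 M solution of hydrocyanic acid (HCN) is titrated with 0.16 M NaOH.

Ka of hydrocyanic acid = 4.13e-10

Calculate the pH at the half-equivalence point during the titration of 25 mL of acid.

At half-equivalence [HA] = [A⁻], so Henderson-Hasselbalch gives pH = pKa = -log(4.13e-10) = 9.38.

pH = pKa = 9.38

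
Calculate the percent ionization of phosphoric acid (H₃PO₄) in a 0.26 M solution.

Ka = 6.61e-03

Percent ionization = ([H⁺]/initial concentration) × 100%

Using Ka equilibrium: x² + Ka×x - Ka×C = 0. Solving: [H⁺] = 3.8283e-02. Percent = (3.8283e-02/0.26) × 100

Percent ionization = 14.7%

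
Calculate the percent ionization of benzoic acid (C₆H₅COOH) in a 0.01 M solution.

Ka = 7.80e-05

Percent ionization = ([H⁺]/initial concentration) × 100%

Using Ka equilibrium: x² + Ka×x - Ka×C = 0. Solving: [H⁺] = 8.4504e-04. Percent = (8.4504e-04/0.01) × 100

Percent ionization = 8.45%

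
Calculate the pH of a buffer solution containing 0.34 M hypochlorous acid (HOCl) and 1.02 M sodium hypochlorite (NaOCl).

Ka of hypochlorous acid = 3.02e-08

pKa = -log(3.02e-08) = 7.52. pH = pKa + log([A⁻]/[HA]) = 7.52 + log(1.02/0.34)

pH = 8.00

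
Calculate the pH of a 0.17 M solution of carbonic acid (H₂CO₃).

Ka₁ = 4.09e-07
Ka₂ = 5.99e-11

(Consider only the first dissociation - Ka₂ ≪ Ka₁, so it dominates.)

First dissociation dominates. From Ka₁ = [H⁺][HA⁻]/[H₂A], x² + Ka₁·x − Ka₁·C = 0 with C = 0.17 M and Ka₁ = 4.09e-07. Solving: [H⁺] = (−Ka₁ + √(Ka₁² + 4·Ka₁·C)) / 2 = 2.6348e-04 M. pH = -log(2.6348e-04) = 3.58.

pH = 3.58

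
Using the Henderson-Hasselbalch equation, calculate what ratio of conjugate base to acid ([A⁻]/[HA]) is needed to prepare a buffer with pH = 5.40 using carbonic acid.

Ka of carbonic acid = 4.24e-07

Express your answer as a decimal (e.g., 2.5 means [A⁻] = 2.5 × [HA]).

pKa = -log(4.24e-07) = 6.3726. pH = pKa + log([A⁻]/[HA]), so log([A⁻]/[HA]) = pH − pKa = 5.40 − 6.3726 = -0.9726. [A⁻]/[HA] = 10^(-0.9726) = 0.107

[A⁻]/[HA] = 0.107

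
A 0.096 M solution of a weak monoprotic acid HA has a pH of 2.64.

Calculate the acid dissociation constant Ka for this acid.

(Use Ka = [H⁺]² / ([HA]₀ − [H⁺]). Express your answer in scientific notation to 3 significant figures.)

[H⁺] = 10^(−pH) = 10^(−2.64) = 2.291e-03 M. For HA ⇌ H⁺ + A⁻, Ka = [H⁺][A⁻]/[HA] = [H⁺]² / ([HA]₀ − [H⁺]) = (2.291e-03)² / (0.096 − 2.291e-03) = 5.60e-05.

K_a = 5.60e-05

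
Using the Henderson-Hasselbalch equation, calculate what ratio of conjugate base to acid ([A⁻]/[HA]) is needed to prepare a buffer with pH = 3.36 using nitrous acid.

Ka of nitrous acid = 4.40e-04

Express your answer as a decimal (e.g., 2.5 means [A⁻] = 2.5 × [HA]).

pKa = -log(4.40e-04) = 3.3565. pH = pKa + log([A⁻]/[HA]), so log([A⁻]/[HA]) = pH − pKa = 3.36 − 3.3565 = 0.0035. [A⁻]/[HA] = 10^(0.0035) = 1.01

[A⁻]/[HA] = 1.01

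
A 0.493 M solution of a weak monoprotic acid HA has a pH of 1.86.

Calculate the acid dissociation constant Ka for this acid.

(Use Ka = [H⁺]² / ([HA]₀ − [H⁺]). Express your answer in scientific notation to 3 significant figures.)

[H⁺] = 10^(−pH) = 10^(−1.86) = 1.380e-02 M. For HA ⇌ H⁺ + A⁻, Ka = [H⁺][A⁻]/[HA] = [H⁺]² / ([HA]₀ − [H⁺]) = (1.380e-02)² / (0.493 − 1.380e-02) = 3.98e-04.

K_a = 3.98e-04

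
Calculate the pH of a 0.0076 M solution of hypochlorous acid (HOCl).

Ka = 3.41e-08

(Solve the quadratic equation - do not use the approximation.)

x² + Ka×x - Ka×C = 0. Using quadratic formula: [H⁺] = 1.6081e-05

pH = 4.79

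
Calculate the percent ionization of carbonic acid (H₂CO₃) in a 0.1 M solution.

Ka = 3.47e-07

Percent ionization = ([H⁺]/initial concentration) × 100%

Using Ka equilibrium: x² + Ka×x - Ka×C = 0. Solving: [H⁺] = 1.8611e-04. Percent = (1.8611e-04/0.1) × 100

Percent ionization = 0.186%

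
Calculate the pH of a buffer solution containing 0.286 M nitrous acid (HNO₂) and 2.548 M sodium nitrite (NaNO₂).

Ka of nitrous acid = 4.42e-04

pKa = -log(4.42e-04) = 3.35. pH = pKa + log([A⁻]/[HA]) = 3.35 + log(2.548/0.286)

pH = 4.30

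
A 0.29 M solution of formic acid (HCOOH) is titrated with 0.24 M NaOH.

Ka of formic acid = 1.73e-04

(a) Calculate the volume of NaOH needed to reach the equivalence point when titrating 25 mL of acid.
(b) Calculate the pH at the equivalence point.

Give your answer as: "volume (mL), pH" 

moles acid = 0.29 × 25/1000 = 0.00725 mol; V_base = moles/0.24 × 1000 = 30.2 mL. At equivalence only the conjugate base is present: [A⁻] = 0.00725/0.055 = 1.3132e-01 M. Kb = Kw/Ka = 5.78e-11; [OH⁻] = √(Kb × [A⁻]) = 2.7551e-06; pOH = 5.56; pH = 14 - pOH = 8.44.

V = 30.2 mL, pH = 8.44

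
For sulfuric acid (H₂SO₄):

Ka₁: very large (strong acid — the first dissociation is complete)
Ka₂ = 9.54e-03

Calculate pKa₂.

pKa₂ = -log(Ka₂) = -log(9.54e-03) = 2.02.

pK_{a2} = 2.02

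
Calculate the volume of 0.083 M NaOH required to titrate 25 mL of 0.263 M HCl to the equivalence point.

At equivalence: moles acid = moles base. moles HCl = 0.263 × 25/1000 = 0.006575 mol. V_base = moles / 0.083 × 1000 = 79.2 mL.

V_{base} = 79.2 mL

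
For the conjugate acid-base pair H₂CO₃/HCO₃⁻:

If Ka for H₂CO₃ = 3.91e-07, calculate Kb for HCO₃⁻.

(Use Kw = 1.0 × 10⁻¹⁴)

For a conjugate pair Ka × Kb = Kw, so Kb = Kw/Ka = 1.0 × 10⁻¹⁴ / 3.91e-07 = 2.56e-08.

K_b = 2.56e-08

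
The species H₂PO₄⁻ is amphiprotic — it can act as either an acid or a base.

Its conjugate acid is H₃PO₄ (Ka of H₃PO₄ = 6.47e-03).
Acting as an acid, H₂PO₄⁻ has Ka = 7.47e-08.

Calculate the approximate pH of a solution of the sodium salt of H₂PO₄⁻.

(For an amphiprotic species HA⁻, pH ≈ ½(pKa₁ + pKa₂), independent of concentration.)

pKa₁ = -log(6.47e-03) = 2.19; pKa₂ = -log(7.47e-08) = 7.13. For an amphiprotic species, pH ≈ ½(pKa₁ + pKa₂) = ½(2.19 + 7.13) = 4.66.

pH = 4.66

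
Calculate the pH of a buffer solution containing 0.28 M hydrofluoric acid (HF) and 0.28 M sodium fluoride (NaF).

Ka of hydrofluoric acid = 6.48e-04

pKa = -log(6.48e-04) = 3.19. pH = pKa + log([A⁻]/[HA]) = 3.19 + log(0.28/0.28)

pH = 3.19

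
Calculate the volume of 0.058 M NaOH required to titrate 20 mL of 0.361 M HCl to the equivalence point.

At equivalence: moles acid = moles base. moles HCl = 0.361 × 20/1000 = 0.00722 mol. V_base = moles / 0.058 × 1000 = 124.5 mL.

V_{base} = 124.5 mL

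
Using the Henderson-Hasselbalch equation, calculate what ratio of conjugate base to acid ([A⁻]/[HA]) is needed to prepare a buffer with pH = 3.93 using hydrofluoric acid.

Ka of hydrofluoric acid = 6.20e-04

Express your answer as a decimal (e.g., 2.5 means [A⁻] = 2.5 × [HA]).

pKa = -log(6.20e-04) = 3.2076. pH = pKa + log([A⁻]/[HA]), so log([A⁻]/[HA]) = pH − pKa = 3.93 − 3.2076 = 0.7224. [A⁻]/[HA] = 10^(0.7224) = 5.28

[A⁻]/[HA] = 5.28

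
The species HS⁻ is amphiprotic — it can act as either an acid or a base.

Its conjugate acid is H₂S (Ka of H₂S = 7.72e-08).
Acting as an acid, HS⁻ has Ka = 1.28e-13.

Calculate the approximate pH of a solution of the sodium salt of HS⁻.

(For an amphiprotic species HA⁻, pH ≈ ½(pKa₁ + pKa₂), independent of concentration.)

pKa₁ = -log(7.72e-08) = 7.11; pKa₂ = -log(1.28e-13) = 12.89. For an amphiprotic species, pH ≈ ½(pKa₁ + pKa₂) = ½(7.11 + 12.89) = 10.00.

pH = 10.00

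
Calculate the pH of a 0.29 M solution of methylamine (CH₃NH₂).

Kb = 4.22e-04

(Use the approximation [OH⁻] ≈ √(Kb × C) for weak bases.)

[OH⁻] = √(Kb × C) = √(4.22e-04 × 0.29) = 1.1063e-02. pOH = 1.96, pH = 14 - pOH

pH = 12.04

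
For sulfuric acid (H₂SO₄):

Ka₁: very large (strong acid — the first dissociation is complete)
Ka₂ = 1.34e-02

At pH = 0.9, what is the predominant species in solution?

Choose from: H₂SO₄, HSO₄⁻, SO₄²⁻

The first dissociation is complete, so H₂SO₄ itself is never the predominant species in water; pKa₂ = -log(1.34e-02) = 1.87. For a polyprotic acid the predominant species crosses at each pKa: below pKa_n the protonated form dominates, above it the deprotonated form does. At pH = 0.9, the predominant species is HSO₄⁻.

HSO₄⁻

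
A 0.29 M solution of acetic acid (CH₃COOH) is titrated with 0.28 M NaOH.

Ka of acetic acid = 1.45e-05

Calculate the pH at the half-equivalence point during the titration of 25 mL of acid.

At half-equivalence [HA] = [A⁻], so Henderson-Hasselbalch gives pH = pKa = -log(1.45e-05) = 4.84.

pH = pKa = 4.84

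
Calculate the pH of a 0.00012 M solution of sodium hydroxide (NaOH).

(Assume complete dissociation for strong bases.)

[OH⁻] = 0.00012 M for strong base. pOH = -log[OH⁻] = 3.92, pH = 14 - pOH

pH = 10.08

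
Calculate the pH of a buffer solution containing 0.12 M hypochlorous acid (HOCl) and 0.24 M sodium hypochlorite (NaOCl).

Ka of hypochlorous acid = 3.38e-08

pKa = -log(3.38e-08) = 7.47. pH = pKa + log([A⁻]/[HA]) = 7.47 + log(0.24/0.12)

pH = 7.77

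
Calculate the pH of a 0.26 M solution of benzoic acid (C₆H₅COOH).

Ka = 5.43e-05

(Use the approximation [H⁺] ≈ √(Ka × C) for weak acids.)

[H⁺] = √(Ka × C) = √(5.43e-05 × 0.26) = 3.7574e-03. pH = -log(3.7574e-03)

pH = 2.43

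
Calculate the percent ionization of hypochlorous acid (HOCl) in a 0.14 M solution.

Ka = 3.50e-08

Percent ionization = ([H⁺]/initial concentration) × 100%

Using Ka equilibrium: x² + Ka×x - Ka×C = 0. Solving: [H⁺] = 6.9983e-05. Percent = (6.9983e-05/0.14) × 100

Percent ionization = 0.05%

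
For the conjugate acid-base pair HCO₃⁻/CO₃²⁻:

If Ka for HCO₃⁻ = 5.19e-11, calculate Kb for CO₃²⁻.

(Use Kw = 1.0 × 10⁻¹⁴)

For a conjugate pair Ka × Kb = Kw, so Kb = Kw/Ka = 1.0 × 10⁻¹⁴ / 5.19e-11 = 1.93e-04.

K_b = 1.93e-04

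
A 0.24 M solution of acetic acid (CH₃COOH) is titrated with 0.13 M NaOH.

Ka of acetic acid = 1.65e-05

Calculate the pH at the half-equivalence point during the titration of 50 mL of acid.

At half-equivalence [HA] = [A⁻], so Henderson-Hasselbalch gives pH = pKa = -log(1.65e-05) = 4.78.

pH = pKa = 4.78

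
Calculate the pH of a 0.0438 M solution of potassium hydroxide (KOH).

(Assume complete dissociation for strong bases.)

[OH⁻] = 0.0438 M for strong base. pOH = -log[OH⁻] = 1.36, pH = 14 - pOH

pH = 12.64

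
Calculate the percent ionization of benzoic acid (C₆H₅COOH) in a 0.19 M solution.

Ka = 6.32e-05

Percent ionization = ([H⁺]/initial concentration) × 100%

Using Ka equilibrium: x² + Ka×x - Ka×C = 0. Solving: [H⁺] = 3.4338e-03. Percent = (3.4338e-03/0.19) × 100

Percent ionization = 1.81%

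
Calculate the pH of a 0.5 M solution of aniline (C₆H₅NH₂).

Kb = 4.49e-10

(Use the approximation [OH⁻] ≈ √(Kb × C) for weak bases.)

[OH⁻] = √(Kb × C) = √(4.49e-10 × 0.5) = 1.4983e-05. pOH = 4.82, pH = 14 - pOH

pH = 9.18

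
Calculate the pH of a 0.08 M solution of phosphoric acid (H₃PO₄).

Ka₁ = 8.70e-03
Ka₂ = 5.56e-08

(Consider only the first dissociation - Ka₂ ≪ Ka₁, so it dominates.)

First dissociation dominates. From Ka₁ = [H⁺][HA⁻]/[H₂A], x² + Ka₁·x − Ka₁·C = 0 with C = 0.08 M and Ka₁ = 8.70e-03. Solving: [H⁺] = (−Ka₁ + √(Ka₁² + 4·Ka₁·C)) / 2 = 2.2388e-02 M. pH = -log(2.2388e-02) = 1.65.

pH = 1.65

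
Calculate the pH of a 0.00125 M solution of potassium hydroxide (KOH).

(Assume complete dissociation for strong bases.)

[OH⁻] = 0.00125 M for strong base. pOH = -log[OH⁻] = 2.90, pH = 14 - pOH

pH = 11.10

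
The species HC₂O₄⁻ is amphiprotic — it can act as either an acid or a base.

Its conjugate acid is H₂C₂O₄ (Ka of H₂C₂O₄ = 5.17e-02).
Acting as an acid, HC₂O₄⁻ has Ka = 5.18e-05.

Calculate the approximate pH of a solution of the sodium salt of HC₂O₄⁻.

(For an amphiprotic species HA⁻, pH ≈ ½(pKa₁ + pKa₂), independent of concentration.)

pKa₁ = -log(5.17e-02) = 1.29; pKa₂ = -log(5.18e-05) = 4.29. For an amphiprotic species, pH ≈ ½(pKa₁ + pKa₂) = ½(1.29 + 4.29) = 2.79.

pH = 2.79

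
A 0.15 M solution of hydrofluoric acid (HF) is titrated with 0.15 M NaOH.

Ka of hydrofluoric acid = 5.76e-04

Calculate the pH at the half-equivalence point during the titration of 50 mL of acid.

At half-equivalence [HA] = [A⁻], so Henderson-Hasselbalch gives pH = pKa = -log(5.76e-04) = 3.24.

pH = pKa = 3.24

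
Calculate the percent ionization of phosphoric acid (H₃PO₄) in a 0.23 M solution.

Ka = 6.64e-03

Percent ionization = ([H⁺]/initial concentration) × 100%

Using Ka equilibrium: x² + Ka×x - Ka×C = 0. Solving: [H⁺] = 3.5900e-02. Percent = (3.5900e-02/0.23) × 100

Percent ionization = 15.6%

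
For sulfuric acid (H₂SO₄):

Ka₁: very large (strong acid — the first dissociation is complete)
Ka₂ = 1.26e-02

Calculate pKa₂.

pKa₂ = -log(Ka₂) = -log(1.26e-02) = 1.90.

pK_{a2} = 1.90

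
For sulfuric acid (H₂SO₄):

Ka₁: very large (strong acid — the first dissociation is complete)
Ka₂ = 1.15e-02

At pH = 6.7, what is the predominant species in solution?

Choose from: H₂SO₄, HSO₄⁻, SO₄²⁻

The first dissociation is complete, so H₂SO₄ itself is never the predominant species in water; pKa₂ = -log(1.15e-02) = 1.94. For a polyprotic acid the predominant species crosses at each pKa: below pKa_n the protonated form dominates, above it the deprotonated form does. At pH = 6.7, the predominant species is SO₄²⁻.

SO₄²⁻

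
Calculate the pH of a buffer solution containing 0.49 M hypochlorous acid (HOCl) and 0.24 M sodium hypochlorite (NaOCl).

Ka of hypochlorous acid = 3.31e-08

pKa = -log(3.31e-08) = 7.48. pH = pKa + log([A⁻]/[HA]) = 7.48 + log(0.24/0.49)

pH = 7.17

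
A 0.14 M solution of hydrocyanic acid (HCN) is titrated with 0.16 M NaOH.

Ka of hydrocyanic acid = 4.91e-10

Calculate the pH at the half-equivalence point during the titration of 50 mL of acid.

At half-equivalence [HA] = [A⁻], so Henderson-Hasselbalch gives pH = pKa = -log(4.91e-10) = 9.31.

pH = pKa = 9.31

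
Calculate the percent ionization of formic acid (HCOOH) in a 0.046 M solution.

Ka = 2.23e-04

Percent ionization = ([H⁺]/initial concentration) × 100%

Using Ka equilibrium: x² + Ka×x - Ka×C = 0. Solving: [H⁺] = 3.0933e-03. Percent = (3.0933e-03/0.046) × 100

Percent ionization = 6.72%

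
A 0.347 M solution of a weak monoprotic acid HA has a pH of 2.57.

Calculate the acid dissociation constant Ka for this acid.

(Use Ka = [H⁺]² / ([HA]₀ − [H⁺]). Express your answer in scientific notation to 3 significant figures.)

[H⁺] = 10^(−pH) = 10^(−2.57) = 2.692e-03 M. For HA ⇌ H⁺ + A⁻, Ka = [H⁺][A⁻]/[HA] = [H⁺]² / ([HA]₀ − [H⁺]) = (2.692e-03)² / (0.347 − 2.692e-03) = 2.10e-05.

K_a = 2.10e-05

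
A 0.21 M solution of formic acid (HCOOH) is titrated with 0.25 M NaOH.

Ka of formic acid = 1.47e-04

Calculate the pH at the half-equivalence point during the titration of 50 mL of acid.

At half-equivalence [HA] = [A⁻], so Henderson-Hasselbalch gives pH = pKa = -log(1.47e-04) = 3.83.

pH = pKa = 3.83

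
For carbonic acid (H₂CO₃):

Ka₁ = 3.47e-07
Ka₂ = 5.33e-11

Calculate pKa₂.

pKa₂ = -log(Ka₂) = -log(5.33e-11) = 10.27.

pK_{a2} = 10.27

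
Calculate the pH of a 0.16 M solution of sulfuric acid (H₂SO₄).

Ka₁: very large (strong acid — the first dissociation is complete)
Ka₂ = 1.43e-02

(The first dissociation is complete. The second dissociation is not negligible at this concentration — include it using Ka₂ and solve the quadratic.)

First dissociation is complete: [H⁺]₀ = [HSO₄⁻]₀ = C = 0.16 M. Second dissociation HSO₄⁻ ⇌ H⁺ + SO₄²⁻: let x = [SO₄²⁻]. Ka₂ = (C + x)·x / (C − x) = 1.43e-02 → x² + (C + Ka₂)·x − Ka₂·C = 0 → x² + 0.17430·x − 2.288e-03 = 0. x = (−0.17430 + √(0.17430² + 4 × 2.288e-03)) / 2 = 1.2264e-02 M. [H⁺] = C + x = 0.16 + 1.2264e-02 = 1.7226e-01 M. pH = -log(1.7226e-01) = 0.76.

pH = 0.76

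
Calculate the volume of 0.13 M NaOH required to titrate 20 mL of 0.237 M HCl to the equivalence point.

At equivalence: moles acid = moles base. moles HCl = 0.237 × 20/1000 = 0.00474 mol. V_base = moles / 0.13 × 1000 = 36.5 mL.

V_{base} = 36.5 mL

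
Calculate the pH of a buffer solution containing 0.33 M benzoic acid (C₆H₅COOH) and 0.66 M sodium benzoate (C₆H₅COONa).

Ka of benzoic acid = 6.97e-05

pKa = -log(6.97e-05) = 4.16. pH = pKa + log([A⁻]/[HA]) = 4.16 + log(0.66/0.33)

pH = 4.46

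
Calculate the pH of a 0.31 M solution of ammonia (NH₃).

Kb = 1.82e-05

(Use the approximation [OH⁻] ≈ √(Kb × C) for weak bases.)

[OH⁻] = √(Kb × C) = √(1.82e-05 × 0.31) = 2.3753e-03. pOH = 2.62, pH = 14 - pOH

pH = 11.38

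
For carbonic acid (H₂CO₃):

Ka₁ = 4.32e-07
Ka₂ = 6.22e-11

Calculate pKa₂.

pKa₂ = -log(Ka₂) = -log(6.22e-11) = 10.21.

pK_{a2} = 10.21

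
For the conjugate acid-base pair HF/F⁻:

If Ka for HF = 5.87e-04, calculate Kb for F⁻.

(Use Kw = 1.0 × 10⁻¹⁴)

For a conjugate pair Ka × Kb = Kw, so Kb = Kw/Ka = 1.0 × 10⁻¹⁴ / 5.87e-04 = 1.70e-11.

K_b = 1.70e-11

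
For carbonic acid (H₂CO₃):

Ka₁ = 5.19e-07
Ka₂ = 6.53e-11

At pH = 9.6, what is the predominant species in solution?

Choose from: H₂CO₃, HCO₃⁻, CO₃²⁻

pKa₁ = 6.28, pKa₂ = 10.19. For a polyprotic acid the predominant species crosses at each pKa: below pKa_n the protonated form dominates, above it the deprotonated form does. At pH = 9.6, the predominant species is HCO₃⁻.

HCO₃⁻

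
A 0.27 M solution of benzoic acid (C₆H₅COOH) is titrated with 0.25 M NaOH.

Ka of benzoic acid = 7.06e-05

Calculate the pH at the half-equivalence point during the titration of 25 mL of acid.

At half-equivalence [HA] = [A⁻], so Henderson-Hasselbalch gives pH = pKa = -log(7.06e-05) = 4.15.

pH = pKa = 4.15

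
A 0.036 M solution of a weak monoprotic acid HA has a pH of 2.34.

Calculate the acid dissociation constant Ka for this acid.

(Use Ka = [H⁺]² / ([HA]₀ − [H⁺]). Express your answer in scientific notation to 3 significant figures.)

[H⁺] = 10^(−pH) = 10^(−2.34) = 4.571e-03 M. For HA ⇌ H⁺ + A⁻, Ka = [H⁺][A⁻]/[HA] = [H⁺]² / ([HA]₀ − [H⁺]) = (4.571e-03)² / (0.036 − 4.571e-03) = 6.65e-04.

K_a = 6.65e-04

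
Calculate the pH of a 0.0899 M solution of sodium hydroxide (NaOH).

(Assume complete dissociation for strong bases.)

[OH⁻] = 0.0899 M for strong base. pOH = -log[OH⁻] = 1.05, pH = 14 - pOH

pH = 12.95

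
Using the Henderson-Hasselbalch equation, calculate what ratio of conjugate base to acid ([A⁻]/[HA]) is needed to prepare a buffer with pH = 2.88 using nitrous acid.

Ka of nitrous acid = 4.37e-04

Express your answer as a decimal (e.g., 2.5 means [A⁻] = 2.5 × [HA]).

pKa = -log(4.37e-04) = 3.3595. pH = pKa + log([A⁻]/[HA]), so log([A⁻]/[HA]) = pH − pKa = 2.88 − 3.3595 = -0.4795. [A⁻]/[HA] = 10^(-0.4795) = 0.331

[A⁻]/[HA] = 0.331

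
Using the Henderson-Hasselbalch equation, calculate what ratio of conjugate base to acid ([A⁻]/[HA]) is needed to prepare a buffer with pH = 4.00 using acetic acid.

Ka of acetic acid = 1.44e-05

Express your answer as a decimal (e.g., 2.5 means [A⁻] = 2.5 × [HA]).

pKa = -log(1.44e-05) = 4.8416. pH = pKa + log([A⁻]/[HA]), so log([A⁻]/[HA]) = pH − pKa = 4.00 − 4.8416 = -0.8416. [A⁻]/[HA] = 10^(-0.8416) = 0.144

[A⁻]/[HA] = 0.144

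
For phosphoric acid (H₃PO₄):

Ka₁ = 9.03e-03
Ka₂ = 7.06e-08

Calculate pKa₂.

pKa₂ = -log(Ka₂) = -log(7.06e-08) = 7.15.

pK_{a2} = 7.15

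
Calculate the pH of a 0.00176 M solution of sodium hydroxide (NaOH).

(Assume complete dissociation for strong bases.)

[OH⁻] = 0.00176 M for strong base. pOH = -log[OH⁻] = 2.75, pH = 14 - pOH

pH = 11.25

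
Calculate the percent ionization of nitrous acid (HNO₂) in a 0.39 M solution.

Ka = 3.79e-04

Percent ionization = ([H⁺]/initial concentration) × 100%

Using Ka equilibrium: x² + Ka×x - Ka×C = 0. Solving: [H⁺] = 1.1970e-02. Percent = (1.1970e-02/0.39) × 100

Percent ionization = 3.07%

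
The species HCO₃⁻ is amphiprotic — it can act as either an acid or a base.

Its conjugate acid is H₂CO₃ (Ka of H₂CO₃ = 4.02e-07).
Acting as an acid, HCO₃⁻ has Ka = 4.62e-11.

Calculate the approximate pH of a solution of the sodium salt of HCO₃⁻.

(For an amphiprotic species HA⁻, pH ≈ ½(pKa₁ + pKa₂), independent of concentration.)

pKa₁ = -log(4.02e-07) = 6.40; pKa₂ = -log(4.62e-11) = 10.34. For an amphiprotic species, pH ≈ ½(pKa₁ + pKa₂) = ½(6.40 + 10.34) = 8.37.

pH = 8.37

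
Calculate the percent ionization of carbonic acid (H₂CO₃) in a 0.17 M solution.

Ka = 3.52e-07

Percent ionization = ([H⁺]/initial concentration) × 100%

Using Ka equilibrium: x² + Ka×x - Ka×C = 0. Solving: [H⁺] = 2.4445e-04. Percent = (2.4445e-04/0.17) × 100

Percent ionization = 0.144%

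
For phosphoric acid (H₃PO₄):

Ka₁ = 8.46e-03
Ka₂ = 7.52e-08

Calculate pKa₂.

pKa₂ = -log(Ka₂) = -log(7.52e-08) = 7.12.

pK_{a2} = 7.12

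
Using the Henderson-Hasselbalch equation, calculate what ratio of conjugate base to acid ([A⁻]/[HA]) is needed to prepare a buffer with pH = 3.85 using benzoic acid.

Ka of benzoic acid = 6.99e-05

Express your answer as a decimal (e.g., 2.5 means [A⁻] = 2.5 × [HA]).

pKa = -log(6.99e-05) = 4.1555. pH = pKa + log([A⁻]/[HA]), so log([A⁻]/[HA]) = pH − pKa = 3.85 − 4.1555 = -0.3055. [A⁻]/[HA] = 10^(-0.3055) = 0.495

[A⁻]/[HA] = 0.495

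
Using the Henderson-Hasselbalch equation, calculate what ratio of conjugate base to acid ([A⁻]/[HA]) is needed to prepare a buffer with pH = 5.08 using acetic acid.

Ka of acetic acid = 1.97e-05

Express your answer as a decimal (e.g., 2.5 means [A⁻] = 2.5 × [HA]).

pKa = -log(1.97e-05) = 4.7055. pH = pKa + log([A⁻]/[HA]), so log([A⁻]/[HA]) = pH − pKa = 5.08 − 4.7055 = 0.3745. [A⁻]/[HA] = 10^(0.3745) = 2.37

[A⁻]/[HA] = 2.37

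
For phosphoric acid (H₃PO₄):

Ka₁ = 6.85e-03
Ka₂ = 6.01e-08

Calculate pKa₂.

pKa₂ = -log(Ka₂) = -log(6.01e-08) = 7.22.

pK_{a2} = 7.22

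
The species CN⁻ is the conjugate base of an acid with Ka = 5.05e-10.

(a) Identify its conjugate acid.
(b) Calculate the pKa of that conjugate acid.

(a) The conjugate acid is formed by adding one H⁺ to CN⁻, giving HCN. (b) pKa = -log(Ka) = -log(5.05e-10) = 9.30.

Conjugate acid: HCN; pK_a = 9.30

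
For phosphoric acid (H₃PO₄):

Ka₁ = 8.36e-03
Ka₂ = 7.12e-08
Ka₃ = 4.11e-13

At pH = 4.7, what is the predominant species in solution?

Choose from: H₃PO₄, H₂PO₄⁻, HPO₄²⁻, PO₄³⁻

pKa₁ = 2.08, pKa₂ = 7.15, pKa₃ = 12.39. For a polyprotic acid the predominant species crosses at each pKa: below pKa_n the protonated form dominates, above it the deprotonated form does. At pH = 4.7, the predominant species is H₂PO₄⁻.

H₂PO₄⁻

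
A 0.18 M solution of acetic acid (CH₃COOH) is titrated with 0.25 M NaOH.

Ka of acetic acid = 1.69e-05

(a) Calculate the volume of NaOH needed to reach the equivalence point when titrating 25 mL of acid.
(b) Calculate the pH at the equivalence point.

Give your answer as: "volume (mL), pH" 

moles acid = 0.18 × 25/1000 = 0.0045 mol; V_base = moles/0.25 × 1000 = 18.0 mL. At equivalence only the conjugate base is present: [A⁻] = 0.0045/0.043 = 1.0465e-01 M. Kb = Kw/Ka = 5.92e-10; [OH⁻] = √(Kb × [A⁻]) = 7.8692e-06; pOH = 5.10; pH = 14 - pOH = 8.90.

V = 18.0 mL, pH = 8.90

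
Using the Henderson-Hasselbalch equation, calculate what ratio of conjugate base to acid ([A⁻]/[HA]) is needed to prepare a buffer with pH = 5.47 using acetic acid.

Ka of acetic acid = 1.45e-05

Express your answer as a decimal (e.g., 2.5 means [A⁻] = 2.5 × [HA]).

pKa = -log(1.45e-05) = 4.8386. pH = pKa + log([A⁻]/[HA]), so log([A⁻]/[HA]) = pH − pKa = 5.47 − 4.8386 = 0.6314. [A⁻]/[HA] = 10^(0.6314) = 4.28

[A⁻]/[HA] = 4.28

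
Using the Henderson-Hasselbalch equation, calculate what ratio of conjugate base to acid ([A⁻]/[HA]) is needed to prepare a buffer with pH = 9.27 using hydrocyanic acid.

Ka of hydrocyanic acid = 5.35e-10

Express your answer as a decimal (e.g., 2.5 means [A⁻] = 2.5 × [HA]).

pKa = -log(5.35e-10) = 9.2716. pH = pKa + log([A⁻]/[HA]), so log([A⁻]/[HA]) = pH − pKa = 9.27 − 9.2716 = -0.0016. [A⁻]/[HA] = 10^(-0.0016) = 0.996

[A⁻]/[HA] = 0.996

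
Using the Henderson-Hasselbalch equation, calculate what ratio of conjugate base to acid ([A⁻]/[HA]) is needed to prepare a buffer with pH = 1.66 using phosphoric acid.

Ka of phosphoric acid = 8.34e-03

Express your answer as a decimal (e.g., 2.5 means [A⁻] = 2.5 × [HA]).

pKa = -log(8.34e-03) = 2.0788. pH = pKa + log([A⁻]/[HA]), so log([A⁻]/[HA]) = pH − pKa = 1.66 − 2.0788 = -0.4188. [A⁻]/[HA] = 10^(-0.4188) = 0.381

[A⁻]/[HA] = 0.381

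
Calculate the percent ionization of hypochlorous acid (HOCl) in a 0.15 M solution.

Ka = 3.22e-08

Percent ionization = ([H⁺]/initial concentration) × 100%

Using Ka equilibrium: x² + Ka×x - Ka×C = 0. Solving: [H⁺] = 6.9482e-05. Percent = (6.9482e-05/0.15) × 100

Percent ionization = 0.0463%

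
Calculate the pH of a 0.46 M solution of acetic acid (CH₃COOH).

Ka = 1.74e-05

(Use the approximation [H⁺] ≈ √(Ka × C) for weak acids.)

[H⁺] = √(Ka × C) = √(1.74e-05 × 0.46) = 2.8291e-03. pH = -log(2.8291e-03)

pH = 2.55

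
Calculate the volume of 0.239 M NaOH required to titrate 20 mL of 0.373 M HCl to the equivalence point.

At equivalence: moles acid = moles base. moles HCl = 0.373 × 20/1000 = 0.00746 mol. V_base = moles / 0.239 × 1000 = 31.2 mL.

V_{base} = 31.2 mL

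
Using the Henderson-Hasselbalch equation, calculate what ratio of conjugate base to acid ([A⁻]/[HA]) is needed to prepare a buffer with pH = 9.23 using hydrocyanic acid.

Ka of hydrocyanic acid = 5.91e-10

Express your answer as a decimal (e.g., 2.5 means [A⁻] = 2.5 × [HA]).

pKa = -log(5.91e-10) = 9.2284. pH = pKa + log([A⁻]/[HA]), so log([A⁻]/[HA]) = pH − pKa = 9.23 − 9.2284 = 0.0016. [A⁻]/[HA] = 10^(0.0016) = 1.00

[A⁻]/[HA] = 1.00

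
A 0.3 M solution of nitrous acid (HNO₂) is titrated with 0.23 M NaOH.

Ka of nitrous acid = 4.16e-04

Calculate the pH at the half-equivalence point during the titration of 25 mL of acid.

At half-equivalence [HA] = [A⁻], so Henderson-Hasselbalch gives pH = pKa = -log(4.16e-04) = 3.38.

pH = pKa = 3.38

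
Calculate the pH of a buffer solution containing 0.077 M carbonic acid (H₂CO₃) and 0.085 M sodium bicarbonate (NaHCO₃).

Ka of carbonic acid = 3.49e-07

pKa = -log(3.49e-07) = 6.46. pH = pKa + log([A⁻]/[HA]) = 6.46 + log(0.085/0.077)

pH = 6.50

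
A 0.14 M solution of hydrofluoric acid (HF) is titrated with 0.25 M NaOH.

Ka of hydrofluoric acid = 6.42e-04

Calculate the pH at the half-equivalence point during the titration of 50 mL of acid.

At half-equivalence [HA] = [A⁻], so Henderson-Hasselbalch gives pH = pKa = -log(6.42e-04) = 3.19.

pH = pKa = 3.19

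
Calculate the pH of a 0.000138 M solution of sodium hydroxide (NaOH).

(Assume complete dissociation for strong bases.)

[OH⁻] = 0.000138 M for strong base. pOH = -log[OH⁻] = 3.86, pH = 14 - pOH

pH = 10.14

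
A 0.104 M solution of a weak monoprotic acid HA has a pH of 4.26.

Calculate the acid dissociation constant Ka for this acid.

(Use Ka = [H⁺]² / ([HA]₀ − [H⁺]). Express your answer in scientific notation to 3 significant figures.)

[H⁺] = 10^(−pH) = 10^(−4.26) = 5.495e-05 M. For HA ⇌ H⁺ + A⁻, Ka = [H⁺][A⁻]/[HA] = [H⁺]² / ([HA]₀ − [H⁺]) = (5.495e-05)² / (0.104 − 5.495e-05) = 2.91e-08.

K_a = 2.91e-08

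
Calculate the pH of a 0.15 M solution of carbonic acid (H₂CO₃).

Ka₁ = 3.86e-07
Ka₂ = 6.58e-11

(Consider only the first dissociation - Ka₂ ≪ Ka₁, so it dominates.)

First dissociation dominates. From Ka₁ = [H⁺][HA⁻]/[H₂A], x² + Ka₁·x − Ka₁·C = 0 with C = 0.15 M and Ka₁ = 3.86e-07. Solving: [H⁺] = (−Ka₁ + √(Ka₁² + 4·Ka₁·C)) / 2 = 2.4043e-04 M. pH = -log(2.4043e-04) = 3.62.

pH = 3.62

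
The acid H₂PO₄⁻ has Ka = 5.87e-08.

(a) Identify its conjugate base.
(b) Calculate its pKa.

(a) The conjugate base is formed by removing one H⁺ from H₂PO₄⁻, giving HPO₄²⁻. (b) pKa = -log(Ka) = -log(5.87e-08) = 7.23.

Conjugate base: HPO₄²⁻; pK_a = 7.23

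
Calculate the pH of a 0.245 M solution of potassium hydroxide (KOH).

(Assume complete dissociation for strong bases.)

[OH⁻] = 0.245 M for strong base. pOH = -log[OH⁻] = 0.61, pH = 14 - pOH

pH = 13.39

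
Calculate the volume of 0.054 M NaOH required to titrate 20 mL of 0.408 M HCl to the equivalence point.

At equivalence: moles acid = moles base. moles HCl = 0.408 × 20/1000 = 0.00816 mol. V_base = moles / 0.054 × 1000 = 151.1 mL.

V_{base} = 151.1 mL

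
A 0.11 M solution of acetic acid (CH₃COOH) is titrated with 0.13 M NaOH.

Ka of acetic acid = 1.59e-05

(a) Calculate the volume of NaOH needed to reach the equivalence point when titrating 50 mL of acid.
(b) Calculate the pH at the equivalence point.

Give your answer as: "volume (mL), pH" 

moles acid = 0.11 × 50/1000 = 0.0055 mol; V_base = moles/0.13 × 1000 = 42.3 mL. At equivalence only the conjugate base is present: [A⁻] = 0.0055/0.092 = 5.9583e-02 M. Kb = Kw/Ka = 6.29e-10; [OH⁻] = √(Kb × [A⁻]) = 6.1216e-06; pOH = 5.21; pH = 14 - pOH = 8.79.

V = 42.3 mL, pH = 8.79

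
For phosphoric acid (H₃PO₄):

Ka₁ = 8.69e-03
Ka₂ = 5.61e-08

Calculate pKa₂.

pKa₂ = -log(Ka₂) = -log(5.61e-08) = 7.25.

pK_{a2} = 7.25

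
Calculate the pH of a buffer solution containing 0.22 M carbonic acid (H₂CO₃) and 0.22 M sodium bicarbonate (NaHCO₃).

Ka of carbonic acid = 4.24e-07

pKa = -log(4.24e-07) = 6.37. pH = pKa + log([A⁻]/[HA]) = 6.37 + log(0.22/0.22)

pH = 6.37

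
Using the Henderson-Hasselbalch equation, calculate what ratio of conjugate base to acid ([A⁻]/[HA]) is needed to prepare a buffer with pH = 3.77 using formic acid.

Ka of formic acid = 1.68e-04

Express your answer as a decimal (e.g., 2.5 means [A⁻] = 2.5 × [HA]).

pKa = -log(1.68e-04) = 3.7747. pH = pKa + log([A⁻]/[HA]), so log([A⁻]/[HA]) = pH − pKa = 3.77 − 3.7747 = -0.0047. [A⁻]/[HA] = 10^(-0.0047) = 0.989

[A⁻]/[HA] = 0.989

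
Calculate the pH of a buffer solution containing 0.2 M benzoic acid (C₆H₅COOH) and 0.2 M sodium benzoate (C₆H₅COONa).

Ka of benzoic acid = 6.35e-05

pKa = -log(6.35e-05) = 4.20. pH = pKa + log([A⁻]/[HA]) = 4.20 + log(0.2/0.2)

pH = 4.20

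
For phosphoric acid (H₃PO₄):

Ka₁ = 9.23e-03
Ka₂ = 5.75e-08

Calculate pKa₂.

pKa₂ = -log(Ka₂) = -log(5.75e-08) = 7.24.

pK_{a2} = 7.24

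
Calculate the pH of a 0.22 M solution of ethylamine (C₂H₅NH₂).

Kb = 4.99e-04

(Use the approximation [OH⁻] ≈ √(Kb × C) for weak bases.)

[OH⁻] = √(Kb × C) = √(4.99e-04 × 0.22) = 1.0478e-02. pOH = 1.98, pH = 14 - pOH

pH = 12.02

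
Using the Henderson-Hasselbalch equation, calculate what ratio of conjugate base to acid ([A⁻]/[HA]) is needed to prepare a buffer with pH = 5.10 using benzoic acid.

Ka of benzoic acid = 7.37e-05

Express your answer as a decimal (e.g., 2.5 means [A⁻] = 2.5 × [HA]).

pKa = -log(7.37e-05) = 4.1325. pH = pKa + log([A⁻]/[HA]), so log([A⁻]/[HA]) = pH − pKa = 5.10 − 4.1325 = 0.9675. [A⁻]/[HA] = 10^(0.9675) = 9.28

[A⁻]/[HA] = 9.28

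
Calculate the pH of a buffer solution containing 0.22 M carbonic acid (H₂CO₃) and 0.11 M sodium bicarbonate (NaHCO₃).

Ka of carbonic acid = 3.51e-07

pKa = -log(3.51e-07) = 6.45. pH = pKa + log([A⁻]/[HA]) = 6.45 + log(0.11/0.22)

pH = 6.15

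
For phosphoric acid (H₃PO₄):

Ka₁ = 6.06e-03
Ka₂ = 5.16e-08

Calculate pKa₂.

pKa₂ = -log(Ka₂) = -log(5.16e-08) = 7.29.

pK_{a2} = 7.29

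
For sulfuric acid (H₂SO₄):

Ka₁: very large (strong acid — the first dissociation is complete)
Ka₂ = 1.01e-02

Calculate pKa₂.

pKa₂ = -log(Ka₂) = -log(1.01e-02) = 2.00.

pK_{a2} = 2.00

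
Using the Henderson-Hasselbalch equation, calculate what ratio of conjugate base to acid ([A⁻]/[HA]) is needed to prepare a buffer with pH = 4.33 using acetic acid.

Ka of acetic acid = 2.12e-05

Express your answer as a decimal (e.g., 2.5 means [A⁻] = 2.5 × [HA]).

pKa = -log(2.12e-05) = 4.6737. pH = pKa + log([A⁻]/[HA]), so log([A⁻]/[HA]) = pH − pKa = 4.33 − 4.6737 = -0.3437. [A⁻]/[HA] = 10^(-0.3437) = 0.453

[A⁻]/[HA] = 0.453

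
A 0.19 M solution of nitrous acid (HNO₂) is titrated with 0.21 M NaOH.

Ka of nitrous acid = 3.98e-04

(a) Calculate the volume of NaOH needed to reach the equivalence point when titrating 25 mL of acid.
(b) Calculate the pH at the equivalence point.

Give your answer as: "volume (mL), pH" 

moles acid = 0.19 × 25/1000 = 0.00475 mol; V_base = moles/0.21 × 1000 = 22.6 mL. At equivalence only the conjugate base is present: [A⁻] = 0.00475/0.048 = 9.9750e-02 M. Kb = Kw/Ka = 2.51e-11; [OH⁻] = √(Kb × [A⁻]) = 1.5831e-06; pOH = 5.80; pH = 14 - pOH = 8.20.

V = 22.6 mL, pH = 8.20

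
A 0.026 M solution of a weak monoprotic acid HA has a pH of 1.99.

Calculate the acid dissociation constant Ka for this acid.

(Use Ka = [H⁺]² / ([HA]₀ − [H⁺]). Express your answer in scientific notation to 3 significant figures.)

[H⁺] = 10^(−pH) = 10^(−1.99) = 1.023e-02 M. For HA ⇌ H⁺ + A⁻, Ka = [H⁺][A⁻]/[HA] = [H⁺]² / ([HA]₀ − [H⁺]) = (1.023e-02)² / (0.026 − 1.023e-02) = 6.64e-03.

K_a = 6.64e-03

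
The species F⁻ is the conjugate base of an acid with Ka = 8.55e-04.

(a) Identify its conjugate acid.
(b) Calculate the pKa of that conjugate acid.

(a) The conjugate acid is formed by adding one H⁺ to F⁻, giving HF. (b) pKa = -log(Ka) = -log(8.55e-04) = 3.07.

Conjugate acid: HF; pK_a = 3.07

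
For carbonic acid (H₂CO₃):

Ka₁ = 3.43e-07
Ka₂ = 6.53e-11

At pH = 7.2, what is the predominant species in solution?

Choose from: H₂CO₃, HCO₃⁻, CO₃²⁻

pKa₁ = 6.46, pKa₂ = 10.19. For a polyprotic acid the predominant species crosses at each pKa: below pKa_n the protonated form dominates, above it the deprotonated form does. At pH = 7.2, the predominant species is HCO₃⁻.

HCO₃⁻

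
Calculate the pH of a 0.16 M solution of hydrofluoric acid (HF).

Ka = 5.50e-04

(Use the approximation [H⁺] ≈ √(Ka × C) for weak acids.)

[H⁺] = √(Ka × C) = √(5.50e-04 × 0.16) = 9.3808e-03. pH = -log(9.3808e-03)

pH = 2.03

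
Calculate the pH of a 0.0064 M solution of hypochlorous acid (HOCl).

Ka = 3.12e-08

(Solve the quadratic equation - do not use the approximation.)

x² + Ka×x - Ka×C = 0. Using quadratic formula: [H⁺] = 1.4115e-05

pH = 4.85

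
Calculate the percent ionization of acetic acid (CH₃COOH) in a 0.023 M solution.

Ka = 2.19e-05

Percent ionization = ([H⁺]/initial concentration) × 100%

Using Ka equilibrium: x² + Ka×x - Ka×C = 0. Solving: [H⁺] = 6.9885e-04. Percent = (6.9885e-04/0.023) × 100

Percent ionization = 3.04%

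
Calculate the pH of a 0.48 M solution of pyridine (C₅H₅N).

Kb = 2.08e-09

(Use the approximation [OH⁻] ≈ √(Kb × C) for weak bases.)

[OH⁻] = √(Kb × C) = √(2.08e-09 × 0.48) = 3.1597e-05. pOH = 4.50, pH = 14 - pOH

pH = 9.50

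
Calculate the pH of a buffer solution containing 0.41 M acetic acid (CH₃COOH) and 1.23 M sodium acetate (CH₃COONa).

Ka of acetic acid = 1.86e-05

pKa = -log(1.86e-05) = 4.73. pH = pKa + log([A⁻]/[HA]) = 4.73 + log(1.23/0.41)

pH = 5.21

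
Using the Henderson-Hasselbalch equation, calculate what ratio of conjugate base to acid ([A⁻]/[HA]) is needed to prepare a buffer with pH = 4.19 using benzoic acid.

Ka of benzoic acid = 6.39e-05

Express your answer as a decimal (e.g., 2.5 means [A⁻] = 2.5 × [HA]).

pKa = -log(6.39e-05) = 4.1945. pH = pKa + log([A⁻]/[HA]), so log([A⁻]/[HA]) = pH − pKa = 4.19 − 4.1945 = -0.0045. [A⁻]/[HA] = 10^(-0.0045) = 0.990

[A⁻]/[HA] = 0.990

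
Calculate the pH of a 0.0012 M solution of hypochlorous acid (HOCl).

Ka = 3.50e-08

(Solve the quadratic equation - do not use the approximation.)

x² + Ka×x - Ka×C = 0. Using quadratic formula: [H⁺] = 6.4633e-06

pH = 5.19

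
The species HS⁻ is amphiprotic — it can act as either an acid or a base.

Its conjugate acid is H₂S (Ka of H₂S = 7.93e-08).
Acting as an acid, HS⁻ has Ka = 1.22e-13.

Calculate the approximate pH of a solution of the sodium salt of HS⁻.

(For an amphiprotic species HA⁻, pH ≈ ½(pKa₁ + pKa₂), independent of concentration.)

pKa₁ = -log(7.93e-08) = 7.10; pKa₂ = -log(1.22e-13) = 12.91. For an amphiprotic species, pH ≈ ½(pKa₁ + pKa₂) = ½(7.10 + 12.91) = 10.01.

pH = 10.01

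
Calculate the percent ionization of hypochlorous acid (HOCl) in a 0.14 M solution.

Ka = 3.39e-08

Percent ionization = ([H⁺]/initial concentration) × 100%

Using Ka equilibrium: x² + Ka×x - Ka×C = 0. Solving: [H⁺] = 6.8874e-05. Percent = (6.8874e-05/0.14) × 100

Percent ionization = 0.0492%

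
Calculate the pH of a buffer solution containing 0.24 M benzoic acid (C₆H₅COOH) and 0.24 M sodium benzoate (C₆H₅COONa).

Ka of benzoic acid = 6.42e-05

pKa = -log(6.42e-05) = 4.19. pH = pKa + log([A⁻]/[HA]) = 4.19 + log(0.24/0.24)

pH = 4.19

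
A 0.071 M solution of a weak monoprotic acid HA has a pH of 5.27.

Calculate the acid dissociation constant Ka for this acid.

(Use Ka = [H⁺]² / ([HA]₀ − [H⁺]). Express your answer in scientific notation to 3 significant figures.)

[H⁺] = 10^(−pH) = 10^(−5.27) = 5.370e-06 M. For HA ⇌ H⁺ + A⁻, Ka = [H⁺][A⁻]/[HA] = [H⁺]² / ([HA]₀ − [H⁺]) = (5.370e-06)² / (0.071 − 5.370e-06) = 4.06e-10.

K_a = 4.06e-10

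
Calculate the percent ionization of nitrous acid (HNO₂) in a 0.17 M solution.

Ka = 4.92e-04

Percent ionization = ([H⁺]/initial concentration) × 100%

Using Ka equilibrium: x² + Ka×x - Ka×C = 0. Solving: [H⁺] = 8.9028e-03. Percent = (8.9028e-03/0.17) × 100

Percent ionization = 5.24%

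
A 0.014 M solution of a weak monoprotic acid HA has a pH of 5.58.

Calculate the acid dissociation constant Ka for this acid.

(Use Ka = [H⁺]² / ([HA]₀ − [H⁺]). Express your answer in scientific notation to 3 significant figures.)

[H⁺] = 10^(−pH) = 10^(−5.58) = 2.630e-06 M. For HA ⇌ H⁺ + A⁻, Ka = [H⁺][A⁻]/[HA] = [H⁺]² / ([HA]₀ − [H⁺]) = (2.630e-06)² / (0.014 − 2.630e-06) = 4.94e-10.

K_a = 4.94e-10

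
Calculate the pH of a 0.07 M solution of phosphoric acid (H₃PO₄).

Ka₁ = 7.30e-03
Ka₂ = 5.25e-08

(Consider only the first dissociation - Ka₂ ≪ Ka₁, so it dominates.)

First dissociation dominates. From Ka₁ = [H⁺][HA⁻]/[H₂A], x² + Ka₁·x − Ka₁·C = 0 with C = 0.07 M and Ka₁ = 7.30e-03. Solving: [H⁺] = (−Ka₁ + √(Ka₁² + 4·Ka₁·C)) / 2 = 1.9248e-02 M. pH = -log(1.9248e-02) = 1.72.

pH = 1.72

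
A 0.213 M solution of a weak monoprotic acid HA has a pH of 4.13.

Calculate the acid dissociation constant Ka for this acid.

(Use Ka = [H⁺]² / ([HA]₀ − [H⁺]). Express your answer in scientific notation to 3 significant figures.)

[H⁺] = 10^(−pH) = 10^(−4.13) = 7.413e-05 M. For HA ⇌ H⁺ + A⁻, Ka = [H⁺][A⁻]/[HA] = [H⁺]² / ([HA]₀ − [H⁺]) = (7.413e-05)² / (0.213 − 7.413e-05) = 2.58e-08.

K_a = 2.58e-08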